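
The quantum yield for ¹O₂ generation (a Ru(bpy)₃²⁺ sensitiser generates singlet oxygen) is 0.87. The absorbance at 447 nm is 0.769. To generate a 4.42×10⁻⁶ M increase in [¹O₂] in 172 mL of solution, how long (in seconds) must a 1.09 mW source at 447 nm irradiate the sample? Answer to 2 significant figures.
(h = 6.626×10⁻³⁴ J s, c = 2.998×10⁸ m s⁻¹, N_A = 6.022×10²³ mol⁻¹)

Product: (4.42×10⁻⁶ M)(0.172 L) = 7.602×10⁻⁷ mol.
Photons that must be absorbed: 7.602×10⁻⁷ / 0.87 = 8.738×10⁻⁷ mol.
Fraction absorbed: 1 − 10^(−0.769) = 0.8298.
Incident photons needed: 8.738×10⁻⁷ / 0.8298 = 1.053×10⁻⁶ mol.
Photon energy: hc/λ = 4.444×10⁻¹⁹ J; per mole, 2.676×10⁵ J mol⁻¹.
Energy required: 1.053×10⁻⁶ × 2.676×10⁵ = 0.2818 J.
Time: 0.2818 J / 0.00109 W = 260 s.

t ≈ 260 s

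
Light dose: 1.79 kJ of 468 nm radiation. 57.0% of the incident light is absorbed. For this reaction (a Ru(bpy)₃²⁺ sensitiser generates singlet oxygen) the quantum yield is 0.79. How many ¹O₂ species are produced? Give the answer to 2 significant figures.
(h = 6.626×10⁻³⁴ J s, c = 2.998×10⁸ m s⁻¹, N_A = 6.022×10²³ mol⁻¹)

Photon energy at 468 nm: hc/λ = (6.626×10⁻³⁴)(2.998×10⁸)/(468×10⁻⁹) = 4.245×10⁻¹⁹ J.
Incident energy: 1.79 kJ = 1790 J.
Photons incident: 1790 / 4.245×10⁻¹⁹ = 4.217×10²¹, i.e. 4.217×10²¹/6.022×10²³ = 0.007003 mol.
Photons absorbed: 0.570 × 0.007003 = 0.003992 mol.
Product: Φ × n_abs = 0.79 × 0.003992 = 0.003154 mol.
As a count: 0.003154 × 6.022×10²³ = 1.9×10²¹.

1.9×10²¹ species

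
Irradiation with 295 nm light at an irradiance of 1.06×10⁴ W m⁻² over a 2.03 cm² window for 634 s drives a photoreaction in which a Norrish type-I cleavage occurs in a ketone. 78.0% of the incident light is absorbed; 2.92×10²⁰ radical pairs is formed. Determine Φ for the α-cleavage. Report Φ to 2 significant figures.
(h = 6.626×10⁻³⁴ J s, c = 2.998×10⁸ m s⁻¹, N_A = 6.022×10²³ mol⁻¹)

Φ = 0.18

Product: 2.92×10²⁰ / 6.022×10²³ = 4.849×10⁻⁴ mol.
Photon energy at 295 nm: hc/λ = (6.626×10⁻³⁴)(2.998×10⁸)/(295×10⁻⁹) = 6.734×10⁻¹⁹ J.
Energy delivered: (1.06×10⁴ W m⁻²)(2.03×10⁻⁴ m²)(634 s) = 1364 J.
Photons incident: 1364 / 6.734×10⁻¹⁹ = 2.026×10²¹, i.e. 2.026×10²¹/6.022×10²³ = 0.003364 mol.
Photons absorbed: 0.780 × 0.003364 = 0.002624 mol.
Φ = 4.849×10⁻⁴ mol / 0.002624 mol photons = 0.18.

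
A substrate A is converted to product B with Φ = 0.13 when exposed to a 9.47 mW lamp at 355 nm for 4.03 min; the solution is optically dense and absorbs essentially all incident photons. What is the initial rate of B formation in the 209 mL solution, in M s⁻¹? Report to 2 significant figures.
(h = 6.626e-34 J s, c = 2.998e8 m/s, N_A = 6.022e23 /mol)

Photon energy at 355 nm: hc/λ = (6.626e-34)(2.998e8)/(355e-9) = 5.596e-19 J.
Energy delivered: (9.47 mW)(241.8 s) = 2.290 J.
Photons incident: 2.290 / 5.596e-19 = 4.092e18, i.e. 4.092e18/6.022e23 = 6.795e-6 mol.
Product formed: 0.13 × 6.795e-6 = 8.834e-7 mol.
Rate: 8.834e-7 mol / (241.8 s × 0.209 L) = 1.7e-8 M s⁻¹.

1.7e-8 M s⁻¹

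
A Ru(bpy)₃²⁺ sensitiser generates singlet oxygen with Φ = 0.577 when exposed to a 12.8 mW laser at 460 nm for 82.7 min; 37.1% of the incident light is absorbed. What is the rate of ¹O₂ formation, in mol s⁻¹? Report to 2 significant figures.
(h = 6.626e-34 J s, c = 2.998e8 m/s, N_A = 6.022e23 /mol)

1.1e-8 mol s⁻¹

Photon energy at 460 nm: hc/λ = (6.626e-34)(2.998e8)/(460e-9) = 4.318e-19 J.
Energy delivered: (12.8 mW)(4962 s) = 63.51 J.
Photons incident: 63.51 / 4.318e-19 = 1.471e20, i.e. 1.471e20/6.022e23 = 2.443e-4 mol.
Photons absorbed: 0.371 × 2.443e-4 = 9.064e-5 mol.
Product formed: 0.577 × 9.064e-5 = 5.230e-5 mol.
Rate: 5.230e-5 / 4962 s = 1.1e-8 mol s⁻¹.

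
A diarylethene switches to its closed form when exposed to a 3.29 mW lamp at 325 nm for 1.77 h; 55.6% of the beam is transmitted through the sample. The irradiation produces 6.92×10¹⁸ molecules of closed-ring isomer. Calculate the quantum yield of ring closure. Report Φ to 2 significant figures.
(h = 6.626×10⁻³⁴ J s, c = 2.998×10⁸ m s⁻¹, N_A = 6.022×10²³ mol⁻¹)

Φ = 0.45

Product: 6.92×10¹⁸ / 6.022×10²³ = 1.149×10⁻⁵ mol.
Photon energy at 325 nm: hc/λ = (6.626×10⁻³⁴)(2.998×10⁸)/(325×10⁻⁹) = 6.112×10⁻¹⁹ J.
Energy delivered: (3.29 mW)(6372 s) = 20.96 J.
Photons incident: 20.96 / 6.112×10⁻¹⁹ = 3.429×10¹⁹, i.e. 3.429×10¹⁹/6.022×10²³ = 5.694×10⁻⁵ mol.
Fraction absorbed: 1 − 55.6/100 = 0.4440.
Photons absorbed: 0.4440 × 5.694×10⁻⁵ = 2.528×10⁻⁵ mol.
Φ = 1.149×10⁻⁵ mol / 2.528×10⁻⁵ mol photons = 0.45.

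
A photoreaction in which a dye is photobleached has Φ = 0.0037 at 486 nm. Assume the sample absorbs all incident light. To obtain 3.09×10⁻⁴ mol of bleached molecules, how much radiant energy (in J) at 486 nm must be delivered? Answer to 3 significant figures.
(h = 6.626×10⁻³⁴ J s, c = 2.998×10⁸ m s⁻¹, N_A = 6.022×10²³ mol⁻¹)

Photons that must be absorbed: 3.09×10⁻⁴ / 0.0037 = 0.08351 mol.
Photon energy: hc/λ = 4.087×10⁻¹⁹ J; per mole, 2.461×10⁵ J mol⁻¹.
Energy required: 0.08351 × 2.461×10⁵ = 2.06×10⁴ J.

2.06×10⁴ J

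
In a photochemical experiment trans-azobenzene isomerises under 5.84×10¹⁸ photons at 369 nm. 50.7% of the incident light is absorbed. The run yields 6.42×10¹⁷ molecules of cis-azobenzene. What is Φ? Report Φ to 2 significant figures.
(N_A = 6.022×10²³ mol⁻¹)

Product: 6.42×10¹⁷ / 6.022×10²³ = 1.066×10⁻⁶ mol.
Moles of photons: 5.84×10¹⁸ / 6.022×10²³ = 9.698×10⁻⁶ mol.
Photons absorbed: 0.507 × 9.698×10⁻⁶ = 4.917×10⁻⁶ mol.
Φ = 1.066×10⁻⁶ mol / 4.917×10⁻⁶ mol photons = 0.22.

Φ = 0.22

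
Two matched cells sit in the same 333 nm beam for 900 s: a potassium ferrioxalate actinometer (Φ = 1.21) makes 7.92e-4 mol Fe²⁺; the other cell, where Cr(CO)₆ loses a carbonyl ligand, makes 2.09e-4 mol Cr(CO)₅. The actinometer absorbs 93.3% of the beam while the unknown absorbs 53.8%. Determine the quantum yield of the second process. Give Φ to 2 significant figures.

Photons absorbed by the actinometer: 7.92e-4 / 1.21 = 6.545e-4 mol.
Incident flux: 6.545e-4 / 0.933 = 7.015e-4 einstein.
Absorbed by unknown: 0.538 × 7.015e-4 = 3.774e-4 mol.
Φ(unknown) = 2.09e-4 / 3.774e-4 = 0.55.

Φ = 0.55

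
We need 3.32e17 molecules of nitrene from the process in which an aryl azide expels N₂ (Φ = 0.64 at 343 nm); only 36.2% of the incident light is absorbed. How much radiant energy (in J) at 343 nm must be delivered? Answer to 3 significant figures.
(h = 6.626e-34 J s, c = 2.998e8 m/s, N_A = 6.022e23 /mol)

Product: 3.32e17 / 6.022e23 = 5.513e-7 mol.
Photons that must be absorbed: 5.513e-7 / 0.64 = 8.614e-7 mol.
Incident photons needed: 8.614e-7 / 0.362 = 2.380e-6 mol.
Photon energy: hc/λ = 5.791e-19 J; per mole, 3.487e5 J mol⁻¹.
Energy required: 2.380e-6 × 3.487e5 = 0.830 J.

0.830 J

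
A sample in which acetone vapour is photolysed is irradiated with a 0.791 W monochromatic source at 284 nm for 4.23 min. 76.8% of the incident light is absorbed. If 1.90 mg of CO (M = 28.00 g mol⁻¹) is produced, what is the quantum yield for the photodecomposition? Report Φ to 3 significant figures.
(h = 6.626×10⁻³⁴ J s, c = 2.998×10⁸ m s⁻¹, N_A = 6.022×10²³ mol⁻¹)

Product: 1.90 mg / 28.00 g mol⁻¹ = 6.786×10⁻⁵ mol.
Photon energy at 284 nm: hc/λ = (6.626×10⁻³⁴)(2.998×10⁸)/(284×10⁻⁹) = 6.995×10⁻¹⁹ J.
Energy delivered: (0.791 W)(253.8 s) = 200.8 J.
Photons incident: 200.8 / 6.995×10⁻¹⁹ = 2.871×10²⁰, i.e. 2.871×10²⁰/6.022×10²³ = 4.768×10⁻⁴ mol.
Photons absorbed: 0.768 × 4.768×10⁻⁴ = 3.662×10⁻⁴ mol.
Φ = 6.786×10⁻⁵ mol / 3.662×10⁻⁴ mol photons = 0.185.

Φ = 0.185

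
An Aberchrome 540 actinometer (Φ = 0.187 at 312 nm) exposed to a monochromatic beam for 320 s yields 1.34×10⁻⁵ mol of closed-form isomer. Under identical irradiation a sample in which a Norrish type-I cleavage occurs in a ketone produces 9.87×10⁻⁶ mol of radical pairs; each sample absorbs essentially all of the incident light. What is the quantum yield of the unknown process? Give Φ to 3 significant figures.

Φ = 0.138

Photons absorbed by the actinometer: 1.34×10⁻⁵ / 0.187 = 7.166×10⁻⁵ mol.
Φ(unknown) = 9.87×10⁻⁶ / 7.166×10⁻⁵ = 0.138.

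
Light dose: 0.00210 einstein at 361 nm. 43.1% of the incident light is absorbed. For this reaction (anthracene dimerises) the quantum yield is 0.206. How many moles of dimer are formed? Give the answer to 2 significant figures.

Photons absorbed: 0.431 × 0.00210 = 9.051×10⁻⁴ mol.
Product: Φ × n_abs = 0.206 × 9.051×10⁻⁴ = 1.865×10⁻⁴ mol.

1.9×10⁻⁴ mol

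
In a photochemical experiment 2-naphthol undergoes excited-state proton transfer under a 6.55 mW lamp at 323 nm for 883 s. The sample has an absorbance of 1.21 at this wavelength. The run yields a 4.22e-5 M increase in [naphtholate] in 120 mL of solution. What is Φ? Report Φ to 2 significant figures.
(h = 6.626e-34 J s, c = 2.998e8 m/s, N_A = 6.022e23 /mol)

Product: (4.22e-5 M)(0.12 L) = 5.064e-6 mol.
Photon energy at 323 nm: hc/λ = (6.626e-34)(2.998e8)/(323e-9) = 6.150e-19 J.
Energy delivered: (6.55 mW)(883 s) = 5.784 J.
Photons incident: 5.784 / 6.150e-19 = 9.405e18, i.e. 9.405e18/6.022e23 = 1.562e-5 mol.
Fraction absorbed: 1 − 10^(−1.21) = 0.9383.
Photons absorbed: 0.9383 × 1.562e-5 = 1.466e-5 mol.
Φ = 5.064e-6 mol / 1.466e-5 mol photons = 0.35.

Φ = 0.35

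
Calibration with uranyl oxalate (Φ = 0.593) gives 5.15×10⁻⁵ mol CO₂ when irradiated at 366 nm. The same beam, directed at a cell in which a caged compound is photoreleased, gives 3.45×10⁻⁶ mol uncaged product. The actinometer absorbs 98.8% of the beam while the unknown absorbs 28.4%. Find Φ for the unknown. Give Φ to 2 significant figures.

Photons absorbed by the actinometer: 5.15×10⁻⁵ / 0.593 = 8.685×10⁻⁵ mol.
Incident flux: 8.685×10⁻⁵ / 0.988 = 8.790×10⁻⁵ einstein.
Absorbed by unknown: 0.284 × 8.790×10⁻⁵ = 2.496×10⁻⁵ mol.
Φ(unknown) = 3.45×10⁻⁶ / 2.496×10⁻⁵ = 0.14.

Φ = 0.14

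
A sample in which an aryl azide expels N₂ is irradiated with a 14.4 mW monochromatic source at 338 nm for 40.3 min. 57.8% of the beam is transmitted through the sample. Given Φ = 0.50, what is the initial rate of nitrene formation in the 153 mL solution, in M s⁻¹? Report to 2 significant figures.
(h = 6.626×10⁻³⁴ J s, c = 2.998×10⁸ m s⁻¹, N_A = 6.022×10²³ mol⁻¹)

5.6×10⁻⁸ M s⁻¹

Photon energy at 338 nm: hc/λ = (6.626×10⁻³⁴)(2.998×10⁸)/(338×10⁻⁹) = 5.877×10⁻¹⁹ J.
Energy delivered: (14.4 mW)(2418 s) = 34.82 J.
Photons incident: 34.82 / 5.877×10⁻¹⁹ = 5.925×10¹⁹, i.e. 5.925×10¹⁹/6.022×10²³ = 9.839×10⁻⁵ mol.
Fraction absorbed: 1 − 57.8/100 = 0.4220.
Photons absorbed: 0.4220 × 9.839×10⁻⁵ = 4.152×10⁻⁵ mol.
Product formed: 0.50 × 4.152×10⁻⁵ = 2.076×10⁻⁵ mol.
Rate: 2.076×10⁻⁵ mol / (2418 s × 0.153 L) = 5.6×10⁻⁸ M s⁻¹.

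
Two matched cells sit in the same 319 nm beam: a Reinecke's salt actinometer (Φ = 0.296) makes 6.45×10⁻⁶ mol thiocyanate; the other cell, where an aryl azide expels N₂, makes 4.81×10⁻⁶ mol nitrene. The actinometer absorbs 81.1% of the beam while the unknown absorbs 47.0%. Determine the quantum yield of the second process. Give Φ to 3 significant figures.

Φ = 0.381

Photons absorbed by the actinometer: 6.45×10⁻⁶ / 0.296 = 2.179×10⁻⁵ mol.
Incident flux: 2.179×10⁻⁵ / 0.811 = 2.687×10⁻⁵ einstein.
Absorbed by unknown: 0.470 × 2.687×10⁻⁵ = 1.263×10⁻⁵ mol.
Φ(unknown) = 4.81×10⁻⁶ / 1.263×10⁻⁵ = 0.381.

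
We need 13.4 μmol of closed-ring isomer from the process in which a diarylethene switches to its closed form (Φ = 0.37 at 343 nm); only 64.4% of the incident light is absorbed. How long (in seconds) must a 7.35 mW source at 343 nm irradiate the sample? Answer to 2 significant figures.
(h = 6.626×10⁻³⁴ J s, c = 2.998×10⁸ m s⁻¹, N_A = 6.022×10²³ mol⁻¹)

Product: 13.4 μmol = 1.34×10⁻⁵ mol.
Photons that must be absorbed: 1.34×10⁻⁵ / 0.37 = 3.622×10⁻⁵ mol.
Incident photons needed: 3.622×10⁻⁵ / 0.644 = 5.624×10⁻⁵ mol.
Photon energy: hc/λ = 5.791×10⁻¹⁹ J; per mole, 3.487×10⁵ J mol⁻¹.
Energy required: 5.624×10⁻⁵ × 3.487×10⁵ = 19.61 J.
Time: 19.61 J / 0.00735 W = 2700 s.

t ≈ 2700 s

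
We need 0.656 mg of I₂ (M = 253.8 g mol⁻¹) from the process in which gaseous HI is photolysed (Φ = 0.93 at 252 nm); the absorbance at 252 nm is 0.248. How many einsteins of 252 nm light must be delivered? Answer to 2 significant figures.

6.4×10⁻⁶ einstein

Product: 0.656 mg / 253.8 g mol⁻¹ = 2.585×10⁻⁶ mol.
Photons that must be absorbed: 2.585×10⁻⁶ / 0.93 = 2.780×10⁻⁶ mol.
Fraction absorbed: 1 − 10^(−0.248) = 0.4351.
Incident photons needed: 2.780×10⁻⁶ / 0.4351 = 6.389×10⁻⁶ mol.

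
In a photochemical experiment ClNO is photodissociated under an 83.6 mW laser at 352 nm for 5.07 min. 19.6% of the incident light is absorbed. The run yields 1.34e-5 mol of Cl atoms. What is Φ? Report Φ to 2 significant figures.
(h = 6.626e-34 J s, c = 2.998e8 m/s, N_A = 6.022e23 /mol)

Photon energy at 352 nm: hc/λ = (6.626e-34)(2.998e8)/(352e-9) = 5.643e-19 J.
Energy delivered: (83.6 mW)(304.2 s) = 25.43 J.
Photons incident: 25.43 / 5.643e-19 = 4.506e19, i.e. 4.506e19/6.022e23 = 7.483e-5 mol.
Photons absorbed: 0.196 × 7.483e-5 = 1.467e-5 mol.
Φ = 1.34e-5 mol / 1.467e-5 mol photons = 0.91.

Φ = 0.91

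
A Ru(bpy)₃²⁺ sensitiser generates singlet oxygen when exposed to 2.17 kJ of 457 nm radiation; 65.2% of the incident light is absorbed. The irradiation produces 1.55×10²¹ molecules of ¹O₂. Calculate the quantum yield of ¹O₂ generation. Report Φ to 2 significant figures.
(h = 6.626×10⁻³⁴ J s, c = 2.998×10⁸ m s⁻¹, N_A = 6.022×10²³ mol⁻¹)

Φ = 0.48

Product: 1.55×10²¹ / 6.022×10²³ = 0.002574 mol.
Photon energy at 457 nm: hc/λ = (6.626×10⁻³⁴)(2.998×10⁸)/(457×10⁻⁹) = 4.347×10⁻¹⁹ J.
Incident energy: 2.17 kJ = 2170 J.
Photons incident: 2170 / 4.347×10⁻¹⁹ = 4.992×10²¹, i.e. 4.992×10²¹/6.022×10²³ = 0.008290 mol.
Photons absorbed: 0.652 × 0.008290 = 0.005405 mol.
Φ = 0.002574 mol / 0.005405 mol photons = 0.48.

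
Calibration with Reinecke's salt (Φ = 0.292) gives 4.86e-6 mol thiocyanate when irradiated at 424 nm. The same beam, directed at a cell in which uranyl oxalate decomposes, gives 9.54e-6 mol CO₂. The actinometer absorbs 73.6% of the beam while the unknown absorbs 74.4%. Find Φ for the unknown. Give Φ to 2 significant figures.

Φ = 0.57

Photons absorbed by the actinometer: 4.86e-6 / 0.292 = 1.664e-5 mol.
Incident flux: 1.664e-5 / 0.736 = 2.261e-5 einstein.
Absorbed by unknown: 0.744 × 2.261e-5 = 1.682e-5 mol.
Φ(unknown) = 9.54e-6 / 1.682e-5 = 0.57.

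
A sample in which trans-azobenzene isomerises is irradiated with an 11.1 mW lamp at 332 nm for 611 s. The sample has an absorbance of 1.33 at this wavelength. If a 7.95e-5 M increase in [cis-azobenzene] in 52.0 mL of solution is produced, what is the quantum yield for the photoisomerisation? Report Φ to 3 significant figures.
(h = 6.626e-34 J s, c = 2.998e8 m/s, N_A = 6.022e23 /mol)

Φ = 0.230

Product: (7.95e-5 M)(0.052 L) = 4.134e-6 mol.
Photon energy at 332 nm: hc/λ = (6.626e-34)(2.998e8)/(332e-9) = 5.983e-19 J.
Energy delivered: (11.1 mW)(611 s) = 6.782 J.
Photons incident: 6.782 / 5.983e-19 = 1.134e19, i.e. 1.134e19/6.022e23 = 1.883e-5 mol.
Fraction absorbed: 1 − 10^(−1.33) = 0.9532.
Photons absorbed: 0.9532 × 1.883e-5 = 1.795e-5 mol.
Φ = 4.134e-6 mol / 1.795e-5 mol photons = 0.230.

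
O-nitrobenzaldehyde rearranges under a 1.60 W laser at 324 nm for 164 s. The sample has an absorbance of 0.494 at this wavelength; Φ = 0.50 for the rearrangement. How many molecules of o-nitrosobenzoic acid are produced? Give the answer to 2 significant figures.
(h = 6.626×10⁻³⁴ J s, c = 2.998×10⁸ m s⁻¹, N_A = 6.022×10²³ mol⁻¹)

Photon energy at 324 nm: hc/λ = (6.626×10⁻³⁴)(2.998×10⁸)/(324×10⁻⁹) = 6.131×10⁻¹⁹ J.
Energy delivered: (1.60 W)(164 s) = 262.4 J.
Photons incident: 262.4 / 6.131×10⁻¹⁹ = 4.280×10²⁰, i.e. 4.280×10²⁰/6.022×10²³ = 7.107×10⁻⁴ mol.
Fraction absorbed: 1 − 10^(−0.494) = 0.6794.
Photons absorbed: 0.6794 × 7.107×10⁻⁴ = 4.828×10⁻⁴ mol.
Product: Φ × n_abs = 0.50 × 4.828×10⁻⁴ = 2.414×10⁻⁴ mol.
As a count: 2.414×10⁻⁴ × 6.022×10²³ = 1.5×10²⁰.

1.5×10²⁰ molecules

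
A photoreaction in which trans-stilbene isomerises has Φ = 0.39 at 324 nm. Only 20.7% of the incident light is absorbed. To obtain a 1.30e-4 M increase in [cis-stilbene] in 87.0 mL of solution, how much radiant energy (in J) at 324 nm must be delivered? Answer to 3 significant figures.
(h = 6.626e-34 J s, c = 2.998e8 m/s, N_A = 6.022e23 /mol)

Product: (1.30e-4 M)(0.087 L) = 1.131e-5 mol.
Photons that must be absorbed: 1.131e-5 / 0.39 = 2.900e-5 mol.
Incident photons needed: 2.900e-5 / 0.207 = 1.401e-4 mol.
Photon energy: hc/λ = 6.131e-19 J; per mole, 3.692e5 J mol⁻¹.
Energy required: 1.401e-4 × 3.692e5 = 51.7 J.

51.7 J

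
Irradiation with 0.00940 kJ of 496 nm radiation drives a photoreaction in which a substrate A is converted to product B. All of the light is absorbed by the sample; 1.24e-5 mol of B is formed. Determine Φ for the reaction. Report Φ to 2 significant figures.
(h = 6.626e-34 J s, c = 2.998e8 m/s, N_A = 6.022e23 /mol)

Photon energy at 496 nm: hc/λ = (6.626e-34)(2.998e8)/(496e-9) = 4.005e-19 J.
Incident energy: 0.00940 kJ = 9.40 J.
Photons incident: 9.40 / 4.005e-19 = 2.347e19, i.e. 2.347e19/6.022e23 = 3.897e-5 mol.
Φ = 1.24e-5 mol / 3.897e-5 mol photons = 0.32.

Φ = 0.32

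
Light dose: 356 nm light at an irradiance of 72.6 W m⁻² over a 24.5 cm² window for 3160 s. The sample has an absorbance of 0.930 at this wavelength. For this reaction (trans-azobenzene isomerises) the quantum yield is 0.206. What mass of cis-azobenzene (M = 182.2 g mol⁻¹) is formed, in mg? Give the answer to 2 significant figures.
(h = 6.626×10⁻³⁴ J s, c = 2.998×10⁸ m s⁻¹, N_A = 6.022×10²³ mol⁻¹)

55 mg

Photon energy at 356 nm: hc/λ = (6.626×10⁻³⁴)(2.998×10⁸)/(356×10⁻⁹) = 5.580×10⁻¹⁹ J.
Energy delivered: (72.6 W m⁻²)(24.5×10⁻⁴ m²)(3160 s) = 562.1 J.
Photons incident: 562.1 / 5.580×10⁻¹⁹ = 1.007×10²¹, i.e. 1.007×10²¹/6.022×10²³ = 0.001672 mol.
Fraction absorbed: 1 − 10^(−0.930) = 0.8825.
Photons absorbed: 0.8825 × 0.001672 = 0.001476 mol.
Product: Φ × n_abs = 0.206 × 0.001476 = 3.041×10⁻⁴ mol.
Mass: 3.041×10⁻⁴ × 182.2 = 0.05541 g = 55 mg.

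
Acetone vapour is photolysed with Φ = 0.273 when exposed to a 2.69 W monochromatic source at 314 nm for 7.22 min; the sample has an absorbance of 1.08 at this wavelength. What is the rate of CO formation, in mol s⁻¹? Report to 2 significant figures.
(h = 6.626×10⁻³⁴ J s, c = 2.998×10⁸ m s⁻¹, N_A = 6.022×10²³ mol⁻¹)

1.8×10⁻⁶ mol s⁻¹

Photon energy at 314 nm: hc/λ = (6.626×10⁻³⁴)(2.998×10⁸)/(314×10⁻⁹) = 6.326×10⁻¹⁹ J.
Energy delivered: (2.69 W)(433.2 s) = 1165 J.
Photons incident: 1165 / 6.326×10⁻¹⁹ = 1.842×10²¹, i.e. 1.842×10²¹/6.022×10²³ = 0.003059 mol.
Fraction absorbed: 1 − 10^(−1.08) = 0.9168.
Photons absorbed: 0.9168 × 0.003059 = 0.002804 mol.
Product formed: 0.273 × 0.002804 = 7.655×10⁻⁴ mol.
Rate: 7.655×10⁻⁴ / 433.2 s = 1.8×10⁻⁶ mol s⁻¹.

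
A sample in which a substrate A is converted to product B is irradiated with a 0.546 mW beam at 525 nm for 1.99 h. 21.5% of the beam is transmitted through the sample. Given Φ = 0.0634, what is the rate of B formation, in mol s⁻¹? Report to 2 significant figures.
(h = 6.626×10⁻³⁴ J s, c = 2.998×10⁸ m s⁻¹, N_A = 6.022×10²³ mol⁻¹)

1.2×10⁻¹⁰ mol s⁻¹

Photon energy at 525 nm: hc/λ = (6.626×10⁻³⁴)(2.998×10⁸)/(525×10⁻⁹) = 3.784×10⁻¹⁹ J.
Energy delivered: (0.546 mW)(7164 s) = 3.912 J.
Photons incident: 3.912 / 3.784×10⁻¹⁹ = 1.034×10¹⁹, i.e. 1.034×10¹⁹/6.022×10²³ = 1.717×10⁻⁵ mol.
Fraction absorbed: 1 − 21.5/100 = 0.7850.
Photons absorbed: 0.7850 × 1.717×10⁻⁵ = 1.348×10⁻⁵ mol.
Product formed: 0.0634 × 1.348×10⁻⁵ = 8.546×10⁻⁷ mol.
Rate: 8.546×10⁻⁷ / 7164 s = 1.2×10⁻¹⁰ mol s⁻¹.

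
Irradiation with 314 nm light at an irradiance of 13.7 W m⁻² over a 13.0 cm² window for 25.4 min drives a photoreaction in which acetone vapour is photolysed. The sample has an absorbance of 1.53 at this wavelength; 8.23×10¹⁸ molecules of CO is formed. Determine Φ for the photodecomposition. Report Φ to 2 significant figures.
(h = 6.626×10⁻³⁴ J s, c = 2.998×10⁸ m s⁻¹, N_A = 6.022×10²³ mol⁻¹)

Φ = 0.20

Product: 8.23×10¹⁸ / 6.022×10²³ = 1.367×10⁻⁵ mol.
Photon energy at 314 nm: hc/λ = (6.626×10⁻³⁴)(2.998×10⁸)/(314×10⁻⁹) = 6.326×10⁻¹⁹ J.
Energy delivered: (13.7 W m⁻²)(13.0×10⁻⁴ m²)(1524 s) = 27.14 J.
Photons incident: 27.14 / 6.326×10⁻¹⁹ = 4.290×10¹⁹, i.e. 4.290×10¹⁹/6.022×10²³ = 7.124×10⁻⁵ mol.
Fraction absorbed: 1 − 10^(−1.53) = 0.9705.
Photons absorbed: 0.9705 × 7.124×10⁻⁵ = 6.914×10⁻⁵ mol.
Φ = 1.367×10⁻⁵ mol / 6.914×10⁻⁵ mol photons = 0.20.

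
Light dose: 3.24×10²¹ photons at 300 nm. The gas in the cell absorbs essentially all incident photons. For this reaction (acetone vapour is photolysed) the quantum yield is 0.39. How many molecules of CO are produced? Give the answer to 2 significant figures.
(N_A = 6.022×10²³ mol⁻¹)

Moles of photons: 3.24×10²¹ / 6.022×10²³ = 0.005380 mol.
Product: Φ × n_abs = 0.39 × 0.005380 = 0.002098 mol.
As a count: 0.002098 × 6.022×10²³ = 1.3×10²¹.

1.3×10²¹ molecules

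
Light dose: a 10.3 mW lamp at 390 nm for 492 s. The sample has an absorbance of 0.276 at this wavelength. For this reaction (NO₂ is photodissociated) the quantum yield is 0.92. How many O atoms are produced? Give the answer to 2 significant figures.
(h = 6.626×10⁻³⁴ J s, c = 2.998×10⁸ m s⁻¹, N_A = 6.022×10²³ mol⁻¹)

Photon energy at 390 nm: hc/λ = (6.626×10⁻³⁴)(2.998×10⁸)/(390×10⁻⁹) = 5.094×10⁻¹⁹ J.
Energy delivered: (10.3 mW)(492 s) = 5.068 J.
Photons incident: 5.068 / 5.094×10⁻¹⁹ = 9.949×10¹⁸, i.e. 9.949×10¹⁸/6.022×10²³ = 1.652×10⁻⁵ mol.
Fraction absorbed: 1 − 10^(−0.276) = 0.4703.
Photons absorbed: 0.4703 × 1.652×10⁻⁵ = 7.769×10⁻⁶ mol.
Product: Φ × n_abs = 0.92 × 7.769×10⁻⁶ = 7.147×10⁻⁶ mol.
As a count: 7.147×10⁻⁶ × 6.022×10²³ = 4.3×10¹⁸.

4.3×10¹⁸ atoms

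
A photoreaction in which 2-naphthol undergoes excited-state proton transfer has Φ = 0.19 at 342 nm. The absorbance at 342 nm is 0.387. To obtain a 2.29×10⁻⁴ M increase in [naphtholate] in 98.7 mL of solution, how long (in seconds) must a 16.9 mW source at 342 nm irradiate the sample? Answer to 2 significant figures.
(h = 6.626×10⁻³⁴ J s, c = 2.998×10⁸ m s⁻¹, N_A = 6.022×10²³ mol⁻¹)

t ≈ 4200 s

Product: (2.29×10⁻⁴ M)(0.0987 L) = 2.260×10⁻⁵ mol.
Photons that must be absorbed: 2.260×10⁻⁵ / 0.19 = 1.189×10⁻⁴ mol.
Fraction absorbed: 1 − 10^(−0.387) = 0.5898.
Incident photons needed: 1.189×10⁻⁴ / 0.5898 = 2.016×10⁻⁴ mol.
Photon energy: hc/λ = 5.808×10⁻¹⁹ J; per mole, 3.498×10⁵ J mol⁻¹.
Energy required: 2.016×10⁻⁴ × 3.498×10⁵ = 70.52 J.
Time: 70.52 J / 0.0169 W = 4200 s.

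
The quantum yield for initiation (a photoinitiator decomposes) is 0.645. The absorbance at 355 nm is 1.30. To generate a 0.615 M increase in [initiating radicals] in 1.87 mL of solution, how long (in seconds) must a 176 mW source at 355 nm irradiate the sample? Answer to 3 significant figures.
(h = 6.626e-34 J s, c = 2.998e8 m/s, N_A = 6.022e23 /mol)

Product: (0.615 M)(0.00187 L) = 0.001150 mol.
Photons that must be absorbed: 0.001150 / 0.645 = 0.001783 mol.
Fraction absorbed: 1 − 10^(−1.30) = 0.9499.
Incident photons needed: 0.001783 / 0.9499 = 0.001877 mol.
Photon energy: hc/λ = 5.596e-19 J; per mole, 3.370e5 J mol⁻¹.
Energy required: 0.001877 × 3.370e5 = 632.5 J.
Time: 632.5 J / 0.176 W = 3590 s.

t ≈ 3590 s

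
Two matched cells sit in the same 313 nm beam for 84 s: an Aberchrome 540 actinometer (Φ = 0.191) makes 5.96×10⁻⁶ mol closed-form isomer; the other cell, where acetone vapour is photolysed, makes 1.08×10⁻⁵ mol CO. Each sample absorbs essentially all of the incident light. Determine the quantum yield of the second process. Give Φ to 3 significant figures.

Photons absorbed by the actinometer: 5.96×10⁻⁶ / 0.191 = 3.120×10⁻⁵ mol.
Φ(unknown) = 1.08×10⁻⁵ / 3.120×10⁻⁵ = 0.346.

Φ = 0.346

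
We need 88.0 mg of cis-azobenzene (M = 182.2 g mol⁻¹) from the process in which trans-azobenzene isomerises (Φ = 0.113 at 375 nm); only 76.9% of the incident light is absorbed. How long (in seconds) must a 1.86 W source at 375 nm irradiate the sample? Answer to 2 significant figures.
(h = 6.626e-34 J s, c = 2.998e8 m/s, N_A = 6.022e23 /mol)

t ≈ 950 s

Product: 88.0 mg / 182.2 g mol⁻¹ = 4.830e-4 mol.
Photons that must be absorbed: 4.830e-4 / 0.113 = 0.004274 mol.
Incident photons needed: 0.004274 / 0.769 = 0.005558 mol.
Photon energy: hc/λ = 5.297e-19 J; per mole, 3.190e5 J mol⁻¹.
Energy required: 0.005558 × 3.190e5 = 1773 J.
Time: 1773 J / 1.86 W = 950 s.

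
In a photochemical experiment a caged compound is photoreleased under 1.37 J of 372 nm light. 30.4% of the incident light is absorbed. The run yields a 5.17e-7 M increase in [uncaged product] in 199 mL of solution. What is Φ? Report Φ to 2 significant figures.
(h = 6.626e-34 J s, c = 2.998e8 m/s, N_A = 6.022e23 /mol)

Product: (5.17e-7 M)(0.199 L) = 1.029e-7 mol.
Photon energy at 372 nm: hc/λ = (6.626e-34)(2.998e8)/(372e-9) = 5.340e-19 J.
Photons incident: 1.37 / 5.340e-19 = 2.566e18, i.e. 2.566e18/6.022e23 = 4.261e-6 mol.
Photons absorbed: 0.304 × 4.261e-6 = 1.295e-6 mol.
Φ = 1.029e-7 mol / 1.295e-6 mol photons = 0.079.

Φ = 0.079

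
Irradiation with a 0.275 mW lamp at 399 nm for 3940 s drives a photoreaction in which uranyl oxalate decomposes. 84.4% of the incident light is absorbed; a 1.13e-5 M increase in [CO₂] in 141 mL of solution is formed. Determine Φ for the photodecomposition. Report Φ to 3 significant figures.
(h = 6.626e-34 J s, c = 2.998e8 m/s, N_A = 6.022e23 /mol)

Φ = 0.522

Product: (1.13e-5 M)(0.141 L) = 1.593e-6 mol.
Photon energy at 399 nm: hc/λ = (6.626e-34)(2.998e8)/(399e-9) = 4.979e-19 J.
Energy delivered: (0.275 mW)(3940 s) = 1.084 J.
Photons incident: 1.084 / 4.979e-19 = 2.177e18, i.e. 2.177e18/6.022e23 = 3.615e-6 mol.
Photons absorbed: 0.844 × 3.615e-6 = 3.051e-6 mol.
Φ = 1.593e-6 mol / 3.051e-6 mol photons = 0.522.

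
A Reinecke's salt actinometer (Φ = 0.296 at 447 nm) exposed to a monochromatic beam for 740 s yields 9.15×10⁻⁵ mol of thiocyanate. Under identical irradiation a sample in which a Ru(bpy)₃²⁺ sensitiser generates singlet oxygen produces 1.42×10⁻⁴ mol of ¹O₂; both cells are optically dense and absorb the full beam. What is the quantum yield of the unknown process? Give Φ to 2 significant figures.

Photons absorbed by the actinometer: 9.15×10⁻⁵ / 0.296 = 3.091×10⁻⁴ mol.
Φ(unknown) = 1.42×10⁻⁴ / 3.091×10⁻⁴ = 0.46.

Φ = 0.46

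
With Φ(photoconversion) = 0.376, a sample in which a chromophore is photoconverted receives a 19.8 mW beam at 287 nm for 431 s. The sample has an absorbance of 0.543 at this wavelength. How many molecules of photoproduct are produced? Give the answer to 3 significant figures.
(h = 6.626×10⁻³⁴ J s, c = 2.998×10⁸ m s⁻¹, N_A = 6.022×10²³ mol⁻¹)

3.31×10¹⁸ molecules

Photon energy at 287 nm: hc/λ = (6.626×10⁻³⁴)(2.998×10⁸)/(287×10⁻⁹) = 6.922×10⁻¹⁹ J.
Energy delivered: (19.8 mW)(431 s) = 8.534 J.
Photons incident: 8.534 / 6.922×10⁻¹⁹ = 1.233×10¹⁹, i.e. 1.233×10¹⁹/6.022×10²³ = 2.047×10⁻⁵ mol.
Fraction absorbed: 1 − 10^(−0.543) = 0.7136.
Photons absorbed: 0.7136 × 2.047×10⁻⁵ = 1.461×10⁻⁵ mol.
Product: Φ × n_abs = 0.376 × 1.461×10⁻⁵ = 5.493×10⁻⁶ mol.
As a count: 5.493×10⁻⁶ × 6.022×10²³ = 3.31×10¹⁸.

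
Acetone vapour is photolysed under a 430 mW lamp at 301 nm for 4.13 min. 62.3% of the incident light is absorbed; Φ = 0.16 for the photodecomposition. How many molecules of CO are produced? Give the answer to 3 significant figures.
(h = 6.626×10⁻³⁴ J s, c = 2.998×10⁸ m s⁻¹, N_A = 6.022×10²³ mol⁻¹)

1.61×10¹⁹ molecules

Photon energy at 301 nm: hc/λ = (6.626×10⁻³⁴)(2.998×10⁸)/(301×10⁻⁹) = 6.600×10⁻¹⁹ J.
Energy delivered: (430 mW)(247.8 s) = 106.6 J.
Photons incident: 106.6 / 6.600×10⁻¹⁹ = 1.615×10²⁰, i.e. 1.615×10²⁰/6.022×10²³ = 2.682×10⁻⁴ mol.
Photons absorbed: 0.623 × 2.682×10⁻⁴ = 1.671×10⁻⁴ mol.
Product: Φ × n_abs = 0.16 × 1.671×10⁻⁴ = 2.674×10⁻⁵ mol.
As a count: 2.674×10⁻⁵ × 6.022×10²³ = 1.61×10¹⁹.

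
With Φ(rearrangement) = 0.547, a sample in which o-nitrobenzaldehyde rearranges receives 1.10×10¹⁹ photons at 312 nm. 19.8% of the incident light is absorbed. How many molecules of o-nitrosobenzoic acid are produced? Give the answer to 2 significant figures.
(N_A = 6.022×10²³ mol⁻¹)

1.2×10¹⁸ molecules

Moles of photons: 1.10×10¹⁹ / 6.022×10²³ = 1.827×10⁻⁵ mol.
Photons absorbed: 0.198 × 1.827×10⁻⁵ = 3.617×10⁻⁶ mol.
Product: Φ × n_abs = 0.547 × 3.617×10⁻⁶ = 1.978×10⁻⁶ mol.
As a count: 1.978×10⁻⁶ × 6.022×10²³ = 1.2×10¹⁸.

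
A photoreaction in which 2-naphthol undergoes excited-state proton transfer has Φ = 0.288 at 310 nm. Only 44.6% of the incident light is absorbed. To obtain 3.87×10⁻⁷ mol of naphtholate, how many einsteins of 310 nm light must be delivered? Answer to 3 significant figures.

Photons that must be absorbed: 3.87×10⁻⁷ / 0.288 = 1.344×10⁻⁶ mol.
Incident photons needed: 1.344×10⁻⁶ / 0.446 = 3.013×10⁻⁶ mol.

3.01×10⁻⁶ einstein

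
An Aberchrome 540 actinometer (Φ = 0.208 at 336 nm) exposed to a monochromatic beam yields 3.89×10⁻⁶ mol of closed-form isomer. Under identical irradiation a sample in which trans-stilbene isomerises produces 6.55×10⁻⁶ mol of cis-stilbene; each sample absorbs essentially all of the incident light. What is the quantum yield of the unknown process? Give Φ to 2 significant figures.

Photons absorbed by the actinometer: 3.89×10⁻⁶ / 0.208 = 1.870×10⁻⁵ mol.
Φ(unknown) = 6.55×10⁻⁶ / 1.870×10⁻⁵ = 0.35.

Φ = 0.35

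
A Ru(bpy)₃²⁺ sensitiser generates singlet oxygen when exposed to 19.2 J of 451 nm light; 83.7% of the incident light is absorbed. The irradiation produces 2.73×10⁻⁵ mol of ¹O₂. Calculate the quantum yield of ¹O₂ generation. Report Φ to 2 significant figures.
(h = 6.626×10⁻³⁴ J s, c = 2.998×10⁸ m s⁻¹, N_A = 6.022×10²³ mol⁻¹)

Photon energy at 451 nm: hc/λ = (6.626×10⁻³⁴)(2.998×10⁸)/(451×10⁻⁹) = 4.405×10⁻¹⁹ J.
Photons incident: 19.2 / 4.405×10⁻¹⁹ = 4.359×10¹⁹, i.e. 4.359×10¹⁹/6.022×10²³ = 7.238×10⁻⁵ mol.
Photons absorbed: 0.837 × 7.238×10⁻⁵ = 6.058×10⁻⁵ mol.
Φ = 2.73×10⁻⁵ mol / 6.058×10⁻⁵ mol photons = 0.45.

Φ = 0.45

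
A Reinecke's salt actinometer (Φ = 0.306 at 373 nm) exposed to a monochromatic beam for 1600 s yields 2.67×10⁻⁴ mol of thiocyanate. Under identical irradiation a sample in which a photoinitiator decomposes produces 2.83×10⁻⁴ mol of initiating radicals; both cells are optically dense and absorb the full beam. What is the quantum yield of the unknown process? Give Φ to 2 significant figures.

Photons absorbed by the actinometer: 2.67×10⁻⁴ / 0.306 = 8.725×10⁻⁴ mol.
Φ(unknown) = 2.83×10⁻⁴ / 8.725×10⁻⁴ = 0.32.

Φ = 0.32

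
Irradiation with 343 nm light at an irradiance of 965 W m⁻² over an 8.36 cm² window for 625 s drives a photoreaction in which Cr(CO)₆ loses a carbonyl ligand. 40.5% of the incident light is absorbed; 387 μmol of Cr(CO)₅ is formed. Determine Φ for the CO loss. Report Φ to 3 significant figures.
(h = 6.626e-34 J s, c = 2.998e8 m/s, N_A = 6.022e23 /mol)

Product: 387 μmol = 3.87e-4 mol.
Photon energy at 343 nm: hc/λ = (6.626e-34)(2.998e8)/(343e-9) = 5.791e-19 J.
Energy delivered: (965 W m⁻²)(8.36e-4 m²)(625 s) = 504.2 J.
Photons incident: 504.2 / 5.791e-19 = 8.707e20, i.e. 8.707e20/6.022e23 = 0.001446 mol.
Photons absorbed: 0.405 × 0.001446 = 5.856e-4 mol.
Φ = 3.87e-4 mol / 5.856e-4 mol photons = 0.661.

Φ = 0.661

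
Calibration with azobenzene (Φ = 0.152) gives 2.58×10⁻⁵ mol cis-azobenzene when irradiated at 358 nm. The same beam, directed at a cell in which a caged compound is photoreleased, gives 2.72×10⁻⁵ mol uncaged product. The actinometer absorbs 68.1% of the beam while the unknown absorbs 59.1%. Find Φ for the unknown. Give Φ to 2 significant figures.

Photons absorbed by the actinometer: 2.58×10⁻⁵ / 0.152 = 1.697×10⁻⁴ mol.
Incident flux: 1.697×10⁻⁴ / 0.681 = 2.492×10⁻⁴ einstein.
Absorbed by unknown: 0.591 × 2.492×10⁻⁴ = 1.473×10⁻⁴ mol.
Φ(unknown) = 2.72×10⁻⁵ / 1.473×10⁻⁴ = 0.18.

Φ = 0.18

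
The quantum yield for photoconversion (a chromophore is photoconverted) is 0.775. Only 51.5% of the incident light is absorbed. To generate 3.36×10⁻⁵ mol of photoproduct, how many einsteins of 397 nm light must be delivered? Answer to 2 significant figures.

Photons that must be absorbed: 3.36×10⁻⁵ / 0.775 = 4.335×10⁻⁵ mol.
Incident photons needed: 4.335×10⁻⁵ / 0.515 = 8.417×10⁻⁵ mol.

8.4×10⁻⁵ einstein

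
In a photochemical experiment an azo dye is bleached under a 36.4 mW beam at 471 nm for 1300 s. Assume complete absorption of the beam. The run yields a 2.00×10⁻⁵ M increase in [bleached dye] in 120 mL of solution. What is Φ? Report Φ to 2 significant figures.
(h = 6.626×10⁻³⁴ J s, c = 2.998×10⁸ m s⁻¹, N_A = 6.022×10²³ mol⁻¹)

Product: (2.00×10⁻⁵ M)(0.12 L) = 2.400×10⁻⁶ mol.
Photon energy at 471 nm: hc/λ = (6.626×10⁻³⁴)(2.998×10⁸)/(471×10⁻⁹) = 4.218×10⁻¹⁹ J.
Energy delivered: (36.4 mW)(1300 s) = 47.32 J.
Photons incident: 47.32 / 4.218×10⁻¹⁹ = 1.122×10²⁰, i.e. 1.122×10²⁰/6.022×10²³ = 1.863×10⁻⁴ mol.
Φ = 2.400×10⁻⁶ mol / 1.863×10⁻⁴ mol photons = 0.013.

Φ = 0.013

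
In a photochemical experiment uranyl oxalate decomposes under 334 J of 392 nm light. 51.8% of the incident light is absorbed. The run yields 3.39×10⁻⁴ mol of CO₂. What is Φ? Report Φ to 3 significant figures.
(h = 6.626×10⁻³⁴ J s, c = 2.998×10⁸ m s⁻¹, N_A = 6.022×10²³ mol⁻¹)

Φ = 0.598

Photon energy at 392 nm: hc/λ = (6.626×10⁻³⁴)(2.998×10⁸)/(392×10⁻⁹) = 5.068×10⁻¹⁹ J.
Photons incident: 334 / 5.068×10⁻¹⁹ = 6.590×10²⁰, i.e. 6.590×10²⁰/6.022×10²³ = 0.001094 mol.
Photons absorbed: 0.518 × 0.001094 = 5.667×10⁻⁴ mol.
Φ = 3.39×10⁻⁴ mol / 5.667×10⁻⁴ mol photons = 0.598.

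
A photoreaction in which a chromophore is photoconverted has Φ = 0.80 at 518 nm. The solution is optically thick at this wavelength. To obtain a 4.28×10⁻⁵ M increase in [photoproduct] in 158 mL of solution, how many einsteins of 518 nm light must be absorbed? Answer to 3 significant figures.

8.45×10⁻⁶ einstein

Product: (4.28×10⁻⁵ M)(0.158 L) = 6.762×10⁻⁶ mol.
Photons that must be absorbed: 6.762×10⁻⁶ / 0.80 = 8.452×10⁻⁶ mol.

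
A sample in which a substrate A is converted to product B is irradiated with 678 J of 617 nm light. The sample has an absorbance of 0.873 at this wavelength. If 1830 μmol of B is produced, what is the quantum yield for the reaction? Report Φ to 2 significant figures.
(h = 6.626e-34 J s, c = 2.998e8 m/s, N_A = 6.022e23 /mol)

Product: 1830 μmol = 0.00183 mol.
Photon energy at 617 nm: hc/λ = (6.626e-34)(2.998e8)/(617e-9) = 3.220e-19 J.
Photons incident: 678 / 3.220e-19 = 2.106e21, i.e. 2.106e21/6.022e23 = 0.003497 mol.
Fraction absorbed: 1 − 10^(−0.873) = 0.8660.
Photons absorbed: 0.8660 × 0.003497 = 0.003028 mol.
Φ = 0.00183 mol / 0.003028 mol photons = 0.60.

Φ = 0.60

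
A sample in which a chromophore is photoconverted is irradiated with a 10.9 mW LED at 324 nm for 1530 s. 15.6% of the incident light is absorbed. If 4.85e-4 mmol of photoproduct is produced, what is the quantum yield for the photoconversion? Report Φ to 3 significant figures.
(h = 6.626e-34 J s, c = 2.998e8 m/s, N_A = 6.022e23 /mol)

Product: 4.85e-4 mmol = 4.85e-7 mol.
Photon energy at 324 nm: hc/λ = (6.626e-34)(2.998e8)/(324e-9) = 6.131e-19 J.
Energy delivered: (10.9 mW)(1530 s) = 16.68 J.
Photons incident: 16.68 / 6.131e-19 = 2.721e19, i.e. 2.721e19/6.022e23 = 4.518e-5 mol.
Photons absorbed: 0.156 × 4.518e-5 = 7.048e-6 mol.
Φ = 4.85e-7 mol / 7.048e-6 mol photons = 0.0688.

Φ = 0.0688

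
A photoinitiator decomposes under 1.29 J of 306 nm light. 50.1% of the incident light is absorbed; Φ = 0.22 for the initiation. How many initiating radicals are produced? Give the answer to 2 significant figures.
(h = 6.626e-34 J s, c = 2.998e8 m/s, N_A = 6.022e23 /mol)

2.2e17 initiating radicals

Photon energy at 306 nm: hc/λ = (6.626e-34)(2.998e8)/(306e-9) = 6.492e-19 J.
Photons incident: 1.29 / 6.492e-19 = 1.987e18, i.e. 1.987e18/6.022e23 = 3.300e-6 mol.
Photons absorbed: 0.501 × 3.300e-6 = 1.653e-6 mol.
Product: Φ × n_abs = 0.22 × 1.653e-6 = 3.637e-7 mol.
As a count: 3.637e-7 × 6.022e23 = 2.2e17.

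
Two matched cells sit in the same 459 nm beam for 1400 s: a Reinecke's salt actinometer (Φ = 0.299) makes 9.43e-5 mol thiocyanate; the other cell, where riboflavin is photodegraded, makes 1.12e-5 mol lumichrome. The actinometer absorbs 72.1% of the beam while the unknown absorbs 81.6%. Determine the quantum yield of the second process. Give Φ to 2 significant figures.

Photons absorbed by the actinometer: 9.43e-5 / 0.299 = 3.154e-4 mol.
Incident flux: 3.154e-4 / 0.721 = 4.374e-4 einstein.
Absorbed by unknown: 0.816 × 4.374e-4 = 3.569e-4 mol.
Φ(unknown) = 1.12e-5 / 3.569e-4 = 0.031.

Φ = 0.031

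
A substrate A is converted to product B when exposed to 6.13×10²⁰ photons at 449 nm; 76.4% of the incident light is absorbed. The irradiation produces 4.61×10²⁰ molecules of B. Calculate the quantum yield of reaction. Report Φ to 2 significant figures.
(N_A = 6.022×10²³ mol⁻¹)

Product: 4.61×10²⁰ / 6.022×10²³ = 7.655×10⁻⁴ mol.
Moles of photons: 6.13×10²⁰ / 6.022×10²³ = 0.001018 mol.
Photons absorbed: 0.764 × 0.001018 = 7.778×10⁻⁴ mol.
Φ = 7.655×10⁻⁴ mol / 7.778×10⁻⁴ mol photons = 0.98.

Φ = 0.98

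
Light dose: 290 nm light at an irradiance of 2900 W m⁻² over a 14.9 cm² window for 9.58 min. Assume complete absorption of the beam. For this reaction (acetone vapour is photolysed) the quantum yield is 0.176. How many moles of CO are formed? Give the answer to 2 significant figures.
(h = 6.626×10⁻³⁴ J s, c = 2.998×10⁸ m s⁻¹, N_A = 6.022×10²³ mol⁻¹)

0.0011 mol

Photon energy at 290 nm: hc/λ = (6.626×10⁻³⁴)(2.998×10⁸)/(290×10⁻⁹) = 6.850×10⁻¹⁹ J.
Energy delivered: (2900 W m⁻²)(14.9×10⁻⁴ m²)(574.8 s) = 2484 J.
Photons incident: 2484 / 6.850×10⁻¹⁹ = 3.626×10²¹, i.e. 3.626×10²¹/6.022×10²³ = 0.006021 mol.
Product: Φ × n_abs = 0.176 × 0.006021 = 0.001060 mol.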